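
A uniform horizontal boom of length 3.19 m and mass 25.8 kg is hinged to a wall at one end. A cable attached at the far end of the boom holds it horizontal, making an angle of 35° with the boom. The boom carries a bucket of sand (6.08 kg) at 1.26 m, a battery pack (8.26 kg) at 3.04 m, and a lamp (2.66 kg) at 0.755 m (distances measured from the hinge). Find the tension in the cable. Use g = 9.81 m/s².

T ≈ 407 N

Take moments about the hinge.
Beam weight: 25.8 × 9.81 = 253.1 N down at 1.595 m → arm 1.595 m, τ = 253.1 × 1.595 = 403.7 N·m clockwise.
Bucket of sand: 6.08 × 9.81 = 59.64 N down at 1.26 m → arm 1.26 m, τ = 59.64 × 1.26 = 75.15 N·m clockwise.
Battery pack: 8.26 × 9.81 = 81.03 N down at 3.04 m → arm 3.04 m, τ = 81.03 × 3.04 = 246.3 N·m clockwise.
Lamp: 2.66 × 9.81 = 26.09 N down at 0.755 m → arm 0.755 m, τ = 26.09 × 0.755 = 19.7 N·m clockwise.
Total clockwise load moment = 744.9 N·m.
The cable tension T acts at 3.19 m; only its component perpendicular to the boom, T sinθ, produces torque. sin 35° = 0.5736.
Balancing moments: T × 3.19 × 0.5736 = 744.9, giving T = 744.9 / 1.83 = 407 N.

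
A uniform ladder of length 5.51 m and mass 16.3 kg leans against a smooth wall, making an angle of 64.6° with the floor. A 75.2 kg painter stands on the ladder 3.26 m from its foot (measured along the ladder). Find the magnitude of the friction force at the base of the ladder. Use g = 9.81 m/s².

Taking torques about the foot of the ladder:
Ladder weight 16.3×9.81 = 159.9 N acts at 2.755 m along the ladder; its horizontal arm is 2.755·cos64.6° = 1.182 m → τ = 189 N·m clockwise.
Painter: 75.2×9.81 = 737.7 N at 3.26 m → arm 1.398 m → τ = 1031 N·m clockwise.
Wall normal N acts horizontally at the top; its moment arm is the height L sinθ = 5.51·sin64.6° = 4.977 m, counterclockwise.
For rotational equilibrium, N × 4.977 = 1220, so N = 245 N.
ΣFx = 0: friction at the foot balances the wall's push, so f = N_wall = 245 N.

f ≈ 245 N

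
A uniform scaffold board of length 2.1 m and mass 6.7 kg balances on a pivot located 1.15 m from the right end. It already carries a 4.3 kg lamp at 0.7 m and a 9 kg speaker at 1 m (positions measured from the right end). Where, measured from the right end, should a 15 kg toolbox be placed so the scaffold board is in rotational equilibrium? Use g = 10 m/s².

x ≈ 1.41 m from the right end

Taking torques about the pivot (at 1.15 m from the right end):
Beam weight: 6.7 × 10 = 67 N down at 1.05 m → arm 0.1 m, τ = 67 × 0.1 = 6.7 N·m clockwise.
Lamp: 4.3 × 10 = 43 N down at 0.7 m → arm 0.45 m, τ = 43 × 0.45 = 19.35 N·m clockwise.
Speaker: 9 × 10 = 90 N down at 1 m → arm 0.15 m, τ = 90 × 0.15 = 13.5 N·m clockwise.
Net moment of existing loads = 39.55 N·m clockwise.
The toolbox weighs 15 × 10 = 150 N and must supply an equal counterclockwise moment, so its lever arm about the pivot is 39.55 / 150 = 0.264 m.
That puts it at 1.15 + 0.264 = 1.41 m from the right end.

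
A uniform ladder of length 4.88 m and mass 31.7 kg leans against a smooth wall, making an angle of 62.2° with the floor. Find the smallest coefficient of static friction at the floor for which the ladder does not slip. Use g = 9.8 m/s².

Sum moments about the foot of the ladder (the floor normal and friction both act there and drop out).
Ladder weight 31.7×9.8 = 310.7 N acts at 2.44 m along the ladder; its horizontal arm is 2.44·cos62.2° = 1.138 m → τ = 353.6 N·m clockwise.
Wall normal N acts horizontally at the top; its moment arm is the height L sinθ = 4.88·sin62.2° = 4.317 m, counterclockwise.
Balancing moments: N × 4.317 = 353.6, giving N = 81.91 N.
ΣFx = 0 ⇒ f = N_wall = 81.91 N. ΣFy = 0 ⇒ N_floor = 310.7 N.
μ_min = f / N_floor = 81.91 / 310.7 = 0.264.

μ_min ≈ 0.264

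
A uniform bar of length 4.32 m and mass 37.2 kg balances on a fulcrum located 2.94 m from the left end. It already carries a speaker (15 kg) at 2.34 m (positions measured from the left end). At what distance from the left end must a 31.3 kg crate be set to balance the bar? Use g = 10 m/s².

x ≈ 4.15 m from the left end

About the fulcrum (at 2.94 m from the left end):
Beam weight: 37.2 × 10 = 372 N down at 2.16 m → arm 0.78 m, τ = 372 × 0.78 = 290.2 N·m counterclockwise.
Speaker: 15 × 10 = 150 N down at 2.34 m → arm 0.6 m, τ = 150 × 0.6 = 90 N·m counterclockwise.
Net moment of existing loads = 380.2 N·m counterclockwise.
The crate weighs 31.3 × 10 = 313 N and must supply an equal clockwise moment, so its lever arm about the fulcrum is 380.2 / 313 = 1.21 m.
That puts it at 2.94 + 1.21 = 4.15 m from the left end.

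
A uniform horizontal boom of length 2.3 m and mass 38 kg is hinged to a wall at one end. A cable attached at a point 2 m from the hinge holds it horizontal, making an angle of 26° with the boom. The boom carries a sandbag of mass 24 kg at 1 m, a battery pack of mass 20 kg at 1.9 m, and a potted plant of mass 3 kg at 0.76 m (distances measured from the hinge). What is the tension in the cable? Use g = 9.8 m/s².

Choose the hinge as the axis so the unknown hinge reaction has zero arm there.
Beam weight: 38 × 9.8 = 372.4 N down at 1.15 m → arm 1.15 m, τ = 372.4 × 1.15 = 428.3 N·m clockwise.
Sandbag: 24 × 9.8 = 235.2 N down at 1 m → arm 1 m, τ = 235.2 × 1 = 235.2 N·m clockwise.
Battery pack: 20 × 9.8 = 196 N down at 1.9 m → arm 1.9 m, τ = 196 × 1.9 = 372.4 N·m clockwise.
Potted plant: 3 × 9.8 = 29.4 N down at 0.76 m → arm 0.76 m, τ = 29.4 × 0.76 = 22.34 N·m clockwise.
Total clockwise load moment = 1058 N·m.
The cable tension T acts at 2 m; only its component perpendicular to the boom, T sinθ, produces torque. sin 26° = 0.4384.
For rotational equilibrium, T × 2 × 0.4384 = 1058, so T = 1058 / 0.8768 = 1210 N.

T ≈ 1210 N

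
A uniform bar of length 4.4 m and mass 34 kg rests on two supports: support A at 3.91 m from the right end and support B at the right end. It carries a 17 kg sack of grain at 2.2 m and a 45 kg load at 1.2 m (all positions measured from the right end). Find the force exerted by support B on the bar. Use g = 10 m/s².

Choose support A as the axis so its reaction then has zero moment arm.
Beam weight: 34 × 10 = 340 N down at 2.2 m → arm 1.71 m, τ = 340 × 1.71 = 581.4 N·m clockwise.
Sack of grain: 17 × 10 = 170 N down at 2.2 m → arm 1.71 m, τ = 170 × 1.71 = 290.7 N·m clockwise.
Load: 45 × 10 = 450 N down at 1.2 m → arm 2.71 m, τ = 450 × 2.71 = 1220 N·m clockwise.
Net load moment about support A = 2092 N·m clockwise.
Reaction R at support B is upward at 0 m, arm 3.91 m → moment R × 3.91 counterclockwise.
Setting net torque to zero: R × 3.91 = 2092 → R = 535 N.

R_B ≈ 535 N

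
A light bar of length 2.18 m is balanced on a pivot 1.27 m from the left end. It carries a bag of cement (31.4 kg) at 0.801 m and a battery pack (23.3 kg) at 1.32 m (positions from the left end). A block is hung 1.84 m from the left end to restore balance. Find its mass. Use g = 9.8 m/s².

m ≈ 23.8 kg

Sum moments about the pivot (at 1.27 m from the left end) (the support reaction has zero arm there).
Bag of cement: 31.4 × 9.8 = 307.7 N down at 0.801 m → arm 0.469 m, τ = 307.7 × 0.469 = 144.3 N·m counterclockwise.
Battery pack: 23.3 × 9.8 = 228.3 N down at 1.32 m → arm 0.05 m, τ = 228.3 × 0.05 = 11.42 N·m clockwise.
Net moment of known loads = 132.9 N·m counterclockwise.
An unknown mass m at 1.84 m has arm 0.57 m; its moment is m·g·0.57 clockwise.
Setting net torque to zero: m × 9.8 × 0.57 = 132.9 → m = 132.9 / (9.8 × 0.57) = 23.8 kg.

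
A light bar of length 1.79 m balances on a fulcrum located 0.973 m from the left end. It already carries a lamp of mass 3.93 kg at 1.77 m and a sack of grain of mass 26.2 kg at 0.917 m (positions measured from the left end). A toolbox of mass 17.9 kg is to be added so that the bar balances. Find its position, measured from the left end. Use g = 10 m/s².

x ≈ 0.88 m from the left end

Choose the fulcrum (at 0.973 m from the left end) as the axis so the support reaction has zero arm there.
Lamp: 3.93 × 10 = 39.3 N down at 1.77 m → arm 0.797 m, τ = 39.3 × 0.797 = 31.32 N·m clockwise.
Sack of grain: 26.2 × 10 = 262 N down at 0.917 m → arm 0.056 m, τ = 262 × 0.056 = 14.67 N·m counterclockwise.
Net moment of existing loads = 16.65 N·m clockwise.
The toolbox weighs 17.9 × 10 = 179 N and must supply an equal counterclockwise moment, so its lever arm about the fulcrum is 16.65 / 179 = 0.093 m.
That puts it at 0.973 − 0.093 = 0.88 m from the left end.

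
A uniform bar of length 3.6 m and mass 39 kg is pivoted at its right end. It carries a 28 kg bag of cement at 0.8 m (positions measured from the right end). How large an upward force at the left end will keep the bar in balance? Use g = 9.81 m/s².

About the right end:
Beam weight: 39 × 9.81 = 382.6 N down at 1.8 m → arm 1.8 m, τ = 382.6 × 1.8 = 688.7 N·m counterclockwise.
Bag of cement: 28 × 9.81 = 274.7 N down at 0.8 m → arm 0.8 m, τ = 274.7 × 0.8 = 219.8 N·m counterclockwise.
Net moment of the loads = 908.5 N·m counterclockwise.
The upward force F acts at the left end, arm 3.6 m, giving F × 3.6 clockwise.
Στ = 0 ⇒ F × 3.6 = 908.5 ⇒ F = 908.5 / 3.6 = 252 N.

F ≈ 252 N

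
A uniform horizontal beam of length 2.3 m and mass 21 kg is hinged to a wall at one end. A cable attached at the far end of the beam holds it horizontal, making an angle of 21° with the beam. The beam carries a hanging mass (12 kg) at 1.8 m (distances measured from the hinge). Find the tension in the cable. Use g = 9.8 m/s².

Taking torques about the hinge:
Beam weight: 21 × 9.8 = 205.8 N down at 1.15 m → arm 1.15 m, τ = 205.8 × 1.15 = 236.7 N·m clockwise.
Hanging mass: 12 × 9.8 = 117.6 N down at 1.8 m → arm 1.8 m, τ = 117.6 × 1.8 = 211.7 N·m clockwise.
Total clockwise load moment = 448.4 N·m.
The cable tension T acts at 2.3 m; only its component perpendicular to the beam, T sinθ, produces torque. sin 21° = 0.3584.
For rotational equilibrium, T × 2.3 × 0.3584 = 448.4, so T = 448.4 / 0.8243 = 544 N.

T ≈ 544 N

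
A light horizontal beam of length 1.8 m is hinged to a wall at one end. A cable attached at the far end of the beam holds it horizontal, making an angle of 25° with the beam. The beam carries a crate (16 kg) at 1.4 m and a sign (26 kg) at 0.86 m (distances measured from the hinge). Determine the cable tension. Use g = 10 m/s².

T ≈ 588 N

Choose the hinge as the axis so the unknown hinge reaction has zero arm there.
Crate: 16 × 10 = 160 N down at 1.4 m → arm 1.4 m, τ = 160 × 1.4 = 224 N·m clockwise.
Sign: 26 × 10 = 260 N down at 0.86 m → arm 0.86 m, τ = 260 × 0.86 = 223.6 N·m clockwise.
Total clockwise load moment = 447.6 N·m.
The cable tension T acts at 1.8 m; only its component perpendicular to the beam, T sinθ, produces torque. sin 25° = 0.4226.
Balancing moments: T × 1.8 × 0.4226 = 447.6, giving T = 447.6 / 0.7607 = 588 N.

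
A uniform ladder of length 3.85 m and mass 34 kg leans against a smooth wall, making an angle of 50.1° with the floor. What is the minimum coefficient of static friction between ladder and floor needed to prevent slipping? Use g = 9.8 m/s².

μ_min ≈ 0.418

Taking torques about the foot of the ladder:
Ladder weight 34×9.8 = 333.2 N acts at 1.925 m along the ladder; its horizontal arm is 1.925·cos50.1° = 1.235 m → τ = 411.5 N·m clockwise.
Wall normal N acts horizontally at the top; its moment arm is the height L sinθ = 3.85·sin50.1° = 2.954 m, counterclockwise.
Στ = 0 ⇒ N × 2.954 = 411.5 ⇒ N = 139.3 N.
ΣFx = 0 ⇒ f = N_wall = 139.3 N. ΣFy = 0 ⇒ N_floor = 333.2 N.
μ_min = f / N_floor = 139.3 / 333.2 = 0.418.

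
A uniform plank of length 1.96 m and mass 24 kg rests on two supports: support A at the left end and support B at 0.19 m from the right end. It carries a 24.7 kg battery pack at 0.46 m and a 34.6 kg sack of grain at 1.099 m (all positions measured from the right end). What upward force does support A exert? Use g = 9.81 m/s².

Take moments about support B.
Beam weight: 24 × 9.81 = 235.4 N down at 0.98 m → arm 0.79 m, τ = 235.4 × 0.79 = 186 N·m counterclockwise.
Battery pack: 24.7 × 9.81 = 242.3 N down at 0.46 m → arm 0.27 m, τ = 242.3 × 0.27 = 65.42 N·m counterclockwise.
Sack of grain: 34.6 × 9.81 = 339.4 N down at 1.099 m → arm 0.909 m, τ = 339.4 × 0.909 = 308.5 N·m counterclockwise.
Net load moment about support B = 559.9 N·m counterclockwise.
Reaction R at support A is upward at 1.96 m, arm 1.77 m → moment R × 1.77 clockwise.
Setting net torque to zero: R × 1.77 = 559.9 → R = 316 N.

R_A ≈ 316 N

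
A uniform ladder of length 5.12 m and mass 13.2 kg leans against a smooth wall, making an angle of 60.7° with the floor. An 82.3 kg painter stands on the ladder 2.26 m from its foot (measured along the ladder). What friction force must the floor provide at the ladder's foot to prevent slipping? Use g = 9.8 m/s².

Choose the foot of the ladder as the axis so the floor normal and friction both act there and drop out.
Ladder weight 13.2×9.8 = 129.4 N acts at 2.56 m along the ladder; its horizontal arm is 2.56·cos60.7° = 1.253 m → τ = 162.1 N·m clockwise.
Painter: 82.3×9.8 = 806.5 N at 2.26 m → arm 1.106 m → τ = 892 N·m clockwise.
Wall normal N acts horizontally at the top; its moment arm is the height L sinθ = 5.12·sin60.7° = 4.465 m, counterclockwise.
For rotational equilibrium, N × 4.465 = 1054, so N = 236 N.
ΣFx = 0: friction at the foot balances the wall's push, so f = N_wall = 236 N.

f ≈ 236 N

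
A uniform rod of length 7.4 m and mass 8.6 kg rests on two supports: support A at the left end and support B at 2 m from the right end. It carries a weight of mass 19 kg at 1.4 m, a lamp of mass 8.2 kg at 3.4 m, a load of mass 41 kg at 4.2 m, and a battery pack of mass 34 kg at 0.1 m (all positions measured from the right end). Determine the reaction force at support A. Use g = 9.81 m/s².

R_A ≈ 73.2 N

Taking torques about support B:
Beam weight: 8.6 × 9.81 = 84.37 N down at 3.7 m → arm 1.7 m, τ = 84.37 × 1.7 = 143.4 N·m counterclockwise.
Weight: 19 × 9.81 = 186.4 N down at 1.4 m → arm 0.6 m, τ = 186.4 × 0.6 = 111.8 N·m clockwise.
Lamp: 8.2 × 9.81 = 80.44 N down at 3.4 m → arm 1.4 m, τ = 80.44 × 1.4 = 112.6 N·m counterclockwise.
Load: 41 × 9.81 = 402.2 N down at 4.2 m → arm 2.2 m, τ = 402.2 × 2.2 = 884.8 N·m counterclockwise.
Battery pack: 34 × 9.81 = 333.5 N down at 0.1 m → arm 1.9 m, τ = 333.5 × 1.9 = 633.6 N·m clockwise.
Net load moment about support B = 395.4 N·m counterclockwise.
Reaction R at support A is upward at 7.4 m, arm 5.4 m → moment R × 5.4 clockwise.
Balancing moments: R × 5.4 = 395.4, giving R = 73.2 N.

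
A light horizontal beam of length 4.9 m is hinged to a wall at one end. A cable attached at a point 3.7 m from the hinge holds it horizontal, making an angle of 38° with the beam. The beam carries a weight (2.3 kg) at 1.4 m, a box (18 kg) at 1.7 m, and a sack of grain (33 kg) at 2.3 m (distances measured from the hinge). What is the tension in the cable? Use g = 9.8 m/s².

T ≈ 472 N

Choose the hinge as the axis so the unknown hinge reaction has zero arm there.
Weight: 2.3 × 9.8 = 22.54 N down at 1.4 m → arm 1.4 m, τ = 22.54 × 1.4 = 31.56 N·m clockwise.
Box: 18 × 9.8 = 176.4 N down at 1.7 m → arm 1.7 m, τ = 176.4 × 1.7 = 299.9 N·m clockwise.
Sack of grain: 33 × 9.8 = 323.4 N down at 2.3 m → arm 2.3 m, τ = 323.4 × 2.3 = 743.8 N·m clockwise.
Total clockwise load moment = 1075 N·m.
The cable tension T acts at 3.7 m; only its component perpendicular to the beam, T sinθ, produces torque. sin 38° = 0.6157.
For rotational equilibrium, T × 3.7 × 0.6157 = 1075, so T = 1075 / 2.278 = 472 N.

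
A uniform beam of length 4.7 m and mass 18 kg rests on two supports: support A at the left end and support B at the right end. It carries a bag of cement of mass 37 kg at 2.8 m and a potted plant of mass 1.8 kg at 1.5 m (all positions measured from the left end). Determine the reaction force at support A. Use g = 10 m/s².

R_A ≈ 252 N

Taking torques about support B:
Beam weight: 18 × 10 = 180 N down at 2.35 m → arm 2.35 m, τ = 180 × 2.35 = 423 N·m counterclockwise.
Bag of cement: 37 × 10 = 370 N down at 2.8 m → arm 1.9 m, τ = 370 × 1.9 = 703 N·m counterclockwise.
Potted plant: 1.8 × 10 = 18 N down at 1.5 m → arm 3.2 m, τ = 18 × 3.2 = 57.6 N·m counterclockwise.
Net load moment about support B = 1184 N·m counterclockwise.
Reaction R at support A is upward at 0 m, arm 4.7 m → moment R × 4.7 clockwise.
Balancing moments: R × 4.7 = 1184, giving R = 252 N.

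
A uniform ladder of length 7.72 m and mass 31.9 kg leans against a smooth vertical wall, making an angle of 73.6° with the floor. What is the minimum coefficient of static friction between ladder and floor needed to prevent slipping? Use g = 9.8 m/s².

Choose the foot of the ladder as the axis so the floor normal and friction both act there and drop out.
Ladder weight 31.9×9.8 = 312.6 N acts at 3.86 m along the ladder; its horizontal arm is 3.86·cos73.6° = 1.09 m → τ = 340.7 N·m clockwise.
Wall normal N acts horizontally at the top; its moment arm is the height L sinθ = 7.72·sin73.6° = 7.406 m, counterclockwise.
For rotational equilibrium, N × 7.406 = 340.7, so N = 46 N.
ΣFx = 0 ⇒ f = N_wall = 46 N. ΣFy = 0 ⇒ N_floor = 312.6 N.
μ_min = f / N_floor = 46 / 312.6 = 0.147.

μ_min ≈ 0.147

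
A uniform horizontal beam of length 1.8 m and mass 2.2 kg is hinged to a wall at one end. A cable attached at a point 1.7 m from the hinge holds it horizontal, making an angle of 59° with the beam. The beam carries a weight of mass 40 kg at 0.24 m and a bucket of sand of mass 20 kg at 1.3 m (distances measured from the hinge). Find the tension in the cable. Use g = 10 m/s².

T ≈ 258 N

Take moments about the hinge.
Beam weight: 2.2 × 10 = 22 N down at 0.9 m → arm 0.9 m, τ = 22 × 0.9 = 19.8 N·m clockwise.
Weight: 40 × 10 = 400 N down at 0.24 m → arm 0.24 m, τ = 400 × 0.24 = 96 N·m clockwise.
Bucket of sand: 20 × 10 = 200 N down at 1.3 m → arm 1.3 m, τ = 200 × 1.3 = 260 N·m clockwise.
Total clockwise load moment = 375.8 N·m.
The cable tension T acts at 1.7 m; only its component perpendicular to the beam, T sinθ, produces torque. sin 59° = 0.8572.
Στ = 0 ⇒ T × 1.7 × 0.8572 = 375.8 ⇒ T = 375.8 / 1.457 = 258 N.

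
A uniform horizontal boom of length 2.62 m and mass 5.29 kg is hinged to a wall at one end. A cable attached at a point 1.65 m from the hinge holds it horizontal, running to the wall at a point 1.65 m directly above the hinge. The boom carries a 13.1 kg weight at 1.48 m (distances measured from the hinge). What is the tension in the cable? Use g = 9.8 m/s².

Sum moments about the hinge (the unknown hinge reaction has zero arm there).
Beam weight: 5.29 × 9.8 = 51.84 N down at 1.31 m → arm 1.31 m, τ = 51.84 × 1.31 = 67.91 N·m clockwise.
Weight: 13.1 × 9.8 = 128.4 N down at 1.48 m → arm 1.48 m, τ = 128.4 × 1.48 = 190 N·m clockwise.
Total clockwise load moment = 257.9 N·m.
The cable tension T acts at 1.65 m; only its component perpendicular to the boom, T sinθ, produces torque. sinθ = h/√(h²+d²) = 1.65/√(1.65²+1.65²) = 0.7071.
Setting net torque to zero: T × 1.65 × 0.7071 = 257.9 → T = 257.9 / 1.167 = 221 N.

T ≈ 221 N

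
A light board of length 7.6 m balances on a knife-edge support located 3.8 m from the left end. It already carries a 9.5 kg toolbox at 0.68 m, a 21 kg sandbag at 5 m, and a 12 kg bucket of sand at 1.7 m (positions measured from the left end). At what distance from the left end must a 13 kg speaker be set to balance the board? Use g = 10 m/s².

About the knife-edge support (at 3.8 m from the left end):
Toolbox: 9.5 × 10 = 95 N down at 0.68 m → arm 3.12 m, τ = 95 × 3.12 = 296.4 N·m counterclockwise.
Sandbag: 21 × 10 = 210 N down at 5 m → arm 1.2 m, τ = 210 × 1.2 = 252 N·m clockwise.
Bucket of sand: 12 × 10 = 120 N down at 1.7 m → arm 2.1 m, τ = 120 × 2.1 = 252 N·m counterclockwise.
Net moment of existing loads = 296.4 N·m counterclockwise.
The speaker weighs 13 × 10 = 130 N and must supply an equal clockwise moment, so its lever arm about the knife-edge support is 296.4 / 130 = 2.28 m.
That puts it at 3.8 + 2.28 = 6.08 m from the left end.

x ≈ 6.08 m from the left end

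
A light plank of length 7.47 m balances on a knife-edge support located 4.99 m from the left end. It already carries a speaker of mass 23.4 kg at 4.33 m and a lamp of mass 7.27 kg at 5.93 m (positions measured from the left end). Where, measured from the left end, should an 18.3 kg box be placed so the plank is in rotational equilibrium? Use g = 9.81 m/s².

x ≈ 5.46 m from the left end

Take moments about the knife-edge support (at 4.99 m from the left end).
Speaker: 23.4 × 9.81 = 229.6 N down at 4.33 m → arm 0.66 m, τ = 229.6 × 0.66 = 151.5 N·m counterclockwise.
Lamp: 7.27 × 9.81 = 71.32 N down at 5.93 m → arm 0.94 m, τ = 71.32 × 0.94 = 67.04 N·m clockwise.
Net moment of existing loads = 84.46 N·m counterclockwise.
The box weighs 18.3 × 9.81 = 179.5 N and must supply an equal clockwise moment, so its lever arm about the knife-edge support is 84.46 / 179.5 = 0.471 m.
That puts it at 4.99 + 0.471 = 5.46 m from the left end.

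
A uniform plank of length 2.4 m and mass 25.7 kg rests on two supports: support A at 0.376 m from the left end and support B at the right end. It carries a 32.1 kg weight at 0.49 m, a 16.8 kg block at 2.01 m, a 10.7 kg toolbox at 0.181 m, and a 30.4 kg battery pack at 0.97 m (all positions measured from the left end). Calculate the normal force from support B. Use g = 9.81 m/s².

R_B ≈ 331 N

Choose support A as the axis so its reaction then has zero moment arm.
Beam weight: 25.7 × 9.81 = 252.1 N down at 1.2 m → arm 0.824 m, τ = 252.1 × 0.824 = 207.7 N·m clockwise.
Weight: 32.1 × 9.81 = 314.9 N down at 0.49 m → arm 0.114 m, τ = 314.9 × 0.114 = 35.9 N·m clockwise.
Block: 16.8 × 9.81 = 164.8 N down at 2.01 m → arm 1.634 m, τ = 164.8 × 1.634 = 269.3 N·m clockwise.
Toolbox: 10.7 × 9.81 = 105 N down at 0.181 m → arm 0.195 m, τ = 105 × 0.195 = 20.48 N·m counterclockwise.
Battery pack: 30.4 × 9.81 = 298.2 N down at 0.97 m → arm 0.594 m, τ = 298.2 × 0.594 = 177.1 N·m clockwise.
Net load moment about support A = 669.5 N·m clockwise.
Reaction R at support B is upward at 2.4 m, arm 2.024 m → moment R × 2.024 counterclockwise.
Balancing moments: R × 2.024 = 669.5, giving R = 331 N.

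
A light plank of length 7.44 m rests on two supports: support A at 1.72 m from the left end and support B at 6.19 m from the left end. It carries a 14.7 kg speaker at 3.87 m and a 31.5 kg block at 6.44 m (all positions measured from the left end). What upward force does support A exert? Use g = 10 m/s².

R_A ≈ 58.7 N

About support B:
Speaker: 14.7 × 10 = 147 N down at 3.87 m → arm 2.32 m, τ = 147 × 2.32 = 341 N·m counterclockwise.
Block: 31.5 × 10 = 315 N down at 6.44 m → arm 0.25 m, τ = 315 × 0.25 = 78.75 N·m clockwise.
Net load moment about support B = 262.2 N·m counterclockwise.
Reaction R at support A is upward at 1.72 m, arm 4.47 m → moment R × 4.47 clockwise.
Balancing moments: R × 4.47 = 262.2, giving R = 58.7 N.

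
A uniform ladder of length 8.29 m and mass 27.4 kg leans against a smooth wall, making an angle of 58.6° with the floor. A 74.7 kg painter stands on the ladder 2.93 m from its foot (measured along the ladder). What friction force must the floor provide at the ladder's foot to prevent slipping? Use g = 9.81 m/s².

f ≈ 240 N

Taking torques about the foot of the ladder:
Ladder weight 27.4×9.81 = 268.8 N acts at 4.145 m along the ladder; its horizontal arm is 4.145·cos58.6° = 2.16 m → τ = 580.6 N·m clockwise.
Painter: 74.7×9.81 = 732.8 N at 2.93 m → arm 1.527 m → τ = 1119 N·m clockwise.
Wall normal N acts horizontally at the top; its moment arm is the height L sinθ = 8.29·sin58.6° = 7.076 m, counterclockwise.
Balancing moments: N × 7.076 = 1700, giving N = 240 N.
ΣFx = 0: friction at the foot balances the wall's push, so f = N_wall = 240 N.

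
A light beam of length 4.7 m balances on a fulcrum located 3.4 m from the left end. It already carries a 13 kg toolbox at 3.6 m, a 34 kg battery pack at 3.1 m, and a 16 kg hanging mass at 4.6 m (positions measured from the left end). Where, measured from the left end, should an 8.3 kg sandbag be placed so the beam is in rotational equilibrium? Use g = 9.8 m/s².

Taking torques about the fulcrum (at 3.4 m from the left end):
Toolbox: 13 × 9.8 = 127.4 N down at 3.6 m → arm 0.2 m, τ = 127.4 × 0.2 = 25.48 N·m clockwise.
Battery pack: 34 × 9.8 = 333.2 N down at 3.1 m → arm 0.3 m, τ = 333.2 × 0.3 = 99.96 N·m counterclockwise.
Hanging mass: 16 × 9.8 = 156.8 N down at 4.6 m → arm 1.2 m, τ = 156.8 × 1.2 = 188.2 N·m clockwise.
Net moment of existing loads = 113.7 N·m clockwise.
The sandbag weighs 8.3 × 9.8 = 81.34 N and must supply an equal counterclockwise moment, so its lever arm about the fulcrum is 113.7 / 81.34 = 1.4 m.
That puts it at 3.4 − 1.4 = 2 m from the left end.

x ≈ 2 m from the left end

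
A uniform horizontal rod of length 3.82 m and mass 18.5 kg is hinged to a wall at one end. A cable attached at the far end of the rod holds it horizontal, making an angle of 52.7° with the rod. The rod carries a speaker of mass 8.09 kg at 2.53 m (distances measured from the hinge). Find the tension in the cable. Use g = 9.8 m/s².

T ≈ 180 N

Choose the hinge as the axis so the unknown hinge reaction has zero arm there.
Beam weight: 18.5 × 9.8 = 181.3 N down at 1.91 m → arm 1.91 m, τ = 181.3 × 1.91 = 346.3 N·m clockwise.
Speaker: 8.09 × 9.8 = 79.28 N down at 2.53 m → arm 2.53 m, τ = 79.28 × 2.53 = 200.6 N·m clockwise.
Total clockwise load moment = 546.9 N·m.
The cable tension T acts at 3.82 m; only its component perpendicular to the rod, T sinθ, produces torque. sin 52.7° = 0.7955.
Balancing moments: T × 3.82 × 0.7955 = 546.9, giving T = 546.9 / 3.039 = 180 N.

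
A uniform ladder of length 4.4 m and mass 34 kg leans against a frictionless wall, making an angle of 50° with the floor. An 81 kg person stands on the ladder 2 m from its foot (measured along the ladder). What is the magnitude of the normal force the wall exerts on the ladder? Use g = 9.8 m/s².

N_wall ≈ 443 N

Choose the foot of the ladder as the axis so the floor normal and friction both act there and drop out.
Ladder weight 34×9.8 = 333.2 N acts at 2.2 m along the ladder; its horizontal arm is 2.2·cos50° = 1.414 m → τ = 471.1 N·m clockwise.
Person: 81×9.8 = 793.8 N at 2 m → arm 1.286 m → τ = 1021 N·m clockwise.
Wall normal N acts horizontally at the top; its moment arm is the height L sinθ = 4.4·sin50° = 3.371 m, counterclockwise.
Στ = 0 ⇒ N × 3.371 = 1492 ⇒ N = 443 N.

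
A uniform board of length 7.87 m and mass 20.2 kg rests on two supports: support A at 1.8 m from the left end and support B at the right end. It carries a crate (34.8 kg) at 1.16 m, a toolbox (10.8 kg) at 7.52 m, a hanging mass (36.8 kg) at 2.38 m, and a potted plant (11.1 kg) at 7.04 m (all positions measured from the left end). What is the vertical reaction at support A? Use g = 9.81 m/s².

R_A ≈ 853 N

Choose support B as the axis so its reaction then has zero moment arm.
Beam weight: 20.2 × 9.81 = 198.2 N down at 3.935 m → arm 3.935 m, τ = 198.2 × 3.935 = 779.9 N·m counterclockwise.
Crate: 34.8 × 9.81 = 341.4 N down at 1.16 m → arm 6.71 m, τ = 341.4 × 6.71 = 2291 N·m counterclockwise.
Toolbox: 10.8 × 9.81 = 105.9 N down at 7.52 m → arm 0.35 m, τ = 105.9 × 0.35 = 37.06 N·m counterclockwise.
Hanging mass: 36.8 × 9.81 = 361 N down at 2.38 m → arm 5.49 m, τ = 361 × 5.49 = 1982 N·m counterclockwise.
Potted plant: 11.1 × 9.81 = 108.9 N down at 7.04 m → arm 0.83 m, τ = 108.9 × 0.83 = 90.39 N·m counterclockwise.
Net load moment about support B = 5180 N·m counterclockwise.
Reaction R at support A is upward at 1.8 m, arm 6.07 m → moment R × 6.07 clockwise.
Balancing moments: R × 6.07 = 5180, giving R = 853 N.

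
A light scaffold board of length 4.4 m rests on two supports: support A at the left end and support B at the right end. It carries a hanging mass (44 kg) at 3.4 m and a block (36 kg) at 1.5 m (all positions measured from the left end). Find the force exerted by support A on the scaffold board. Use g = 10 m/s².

R_A ≈ 337 N

Choose support B as the axis so its reaction then has zero moment arm.
Hanging mass: 44 × 10 = 440 N down at 3.4 m → arm 1 m, τ = 440 × 1 = 440 N·m counterclockwise.
Block: 36 × 10 = 360 N down at 1.5 m → arm 2.9 m, τ = 360 × 2.9 = 1044 N·m counterclockwise.
Net load moment about support B = 1484 N·m counterclockwise.
Reaction R at support A is upward at 0 m, arm 4.4 m → moment R × 4.4 clockwise.
Στ = 0 ⇒ R × 4.4 = 1484 ⇒ R = 337 N.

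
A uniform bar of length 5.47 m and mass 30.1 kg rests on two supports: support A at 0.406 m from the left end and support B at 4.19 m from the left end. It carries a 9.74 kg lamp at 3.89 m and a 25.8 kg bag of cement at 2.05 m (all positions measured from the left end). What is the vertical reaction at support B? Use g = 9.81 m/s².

R_B ≈ 380 N

Choose support A as the axis so its reaction then has zero moment arm.
Beam weight: 30.1 × 9.81 = 295.3 N down at 2.735 m → arm 2.329 m, τ = 295.3 × 2.329 = 687.8 N·m clockwise.
Lamp: 9.74 × 9.81 = 95.55 N down at 3.89 m → arm 3.484 m, τ = 95.55 × 3.484 = 332.9 N·m clockwise.
Bag of cement: 25.8 × 9.81 = 253.1 N down at 2.05 m → arm 1.644 m, τ = 253.1 × 1.644 = 416.1 N·m clockwise.
Net load moment about support A = 1437 N·m clockwise.
Reaction R at support B is upward at 4.19 m, arm 3.784 m → moment R × 3.784 counterclockwise.
Στ = 0 ⇒ R × 3.784 = 1437 ⇒ R = 380 N.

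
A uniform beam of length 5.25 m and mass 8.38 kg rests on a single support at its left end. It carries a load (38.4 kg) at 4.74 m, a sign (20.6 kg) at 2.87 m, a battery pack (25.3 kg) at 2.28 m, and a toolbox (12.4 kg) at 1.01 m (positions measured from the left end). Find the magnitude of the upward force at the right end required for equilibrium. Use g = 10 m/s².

Sum moments about the left end (the unknown pivot reaction has zero arm there).
Beam weight: 8.38 × 10 = 83.8 N down at 2.625 m → arm 2.625 m, τ = 83.8 × 2.625 = 220 N·m clockwise.
Load: 38.4 × 10 = 384 N down at 4.74 m → arm 4.74 m, τ = 384 × 4.74 = 1820 N·m clockwise.
Sign: 20.6 × 10 = 206 N down at 2.87 m → arm 2.87 m, τ = 206 × 2.87 = 591.2 N·m clockwise.
Battery pack: 25.3 × 10 = 253 N down at 2.28 m → arm 2.28 m, τ = 253 × 2.28 = 576.8 N·m clockwise.
Toolbox: 12.4 × 10 = 124 N down at 1.01 m → arm 1.01 m, τ = 124 × 1.01 = 125.2 N·m clockwise.
Net moment of the loads = 3333 N·m clockwise.
The upward force F acts at the right end, arm 5.25 m, giving F × 5.25 counterclockwise.
Στ = 0 ⇒ F × 5.25 = 3333 ⇒ F = 3333 / 5.25 = 635 N.

F ≈ 635 N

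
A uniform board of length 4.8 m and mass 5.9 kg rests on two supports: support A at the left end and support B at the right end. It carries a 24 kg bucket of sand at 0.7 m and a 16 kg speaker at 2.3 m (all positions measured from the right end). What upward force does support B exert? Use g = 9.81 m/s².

Sum moments about support A (its reaction then has zero moment arm).
Beam weight: 5.9 × 9.81 = 57.88 N down at 2.4 m → arm 2.4 m, τ = 57.88 × 2.4 = 138.9 N·m clockwise.
Bucket of sand: 24 × 9.81 = 235.4 N down at 0.7 m → arm 4.1 m, τ = 235.4 × 4.1 = 965.1 N·m clockwise.
Speaker: 16 × 9.81 = 157 N down at 2.3 m → arm 2.5 m, τ = 157 × 2.5 = 392.5 N·m clockwise.
Net load moment about support A = 1496 N·m clockwise.
Reaction R at support B is upward at 0 m, arm 4.8 m → moment R × 4.8 counterclockwise.
Στ = 0 ⇒ R × 4.8 = 1496 ⇒ R = 312 N.

R_B ≈ 312 N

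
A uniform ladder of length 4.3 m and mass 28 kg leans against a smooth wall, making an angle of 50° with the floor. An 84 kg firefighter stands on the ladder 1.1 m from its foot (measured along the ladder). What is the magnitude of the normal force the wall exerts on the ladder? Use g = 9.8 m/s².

Sum moments about the foot of the ladder (the floor normal and friction both act there and drop out).
Ladder weight 28×9.8 = 274.4 N acts at 2.15 m along the ladder; its horizontal arm is 2.15·cos50° = 1.382 m → τ = 379.2 N·m clockwise.
Firefighter: 84×9.8 = 823.2 N at 1.1 m → arm 0.7071 m → τ = 582.1 N·m clockwise.
Wall normal N acts horizontally at the top; its moment arm is the height L sinθ = 4.3·sin50° = 3.294 m, counterclockwise.
For rotational equilibrium, N × 3.294 = 961.3, so N = 292 N.

N_wall ≈ 292 N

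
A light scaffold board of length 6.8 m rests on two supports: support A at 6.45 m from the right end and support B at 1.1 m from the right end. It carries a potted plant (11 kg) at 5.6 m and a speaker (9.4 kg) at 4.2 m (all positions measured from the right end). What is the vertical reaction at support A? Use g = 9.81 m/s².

R_A ≈ 144 N

Take moments about support B.
Potted plant: 11 × 9.81 = 107.9 N down at 5.6 m → arm 4.5 m, τ = 107.9 × 4.5 = 485.6 N·m counterclockwise.
Speaker: 9.4 × 9.81 = 92.21 N down at 4.2 m → arm 3.1 m, τ = 92.21 × 3.1 = 285.9 N·m counterclockwise.
Net load moment about support B = 771.5 N·m counterclockwise.
Reaction R at support A is upward at 6.45 m, arm 5.35 m → moment R × 5.35 clockwise.
Setting net torque to zero: R × 5.35 = 771.5 → R = 144 N.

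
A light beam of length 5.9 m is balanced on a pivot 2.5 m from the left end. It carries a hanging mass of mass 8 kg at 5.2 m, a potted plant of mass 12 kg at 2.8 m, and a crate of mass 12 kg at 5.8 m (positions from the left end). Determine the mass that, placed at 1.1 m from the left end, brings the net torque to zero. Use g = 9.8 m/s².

Taking torques about the pivot (at 2.5 m from the left end):
Hanging mass: 8 × 9.8 = 78.4 N down at 5.2 m → arm 2.7 m, τ = 78.4 × 2.7 = 211.7 N·m clockwise.
Potted plant: 12 × 9.8 = 117.6 N down at 2.8 m → arm 0.3 m, τ = 117.6 × 0.3 = 35.28 N·m clockwise.
Crate: 12 × 9.8 = 117.6 N down at 5.8 m → arm 3.3 m, τ = 117.6 × 3.3 = 388.1 N·m clockwise.
Net moment of known loads = 635.1 N·m clockwise.
An unknown mass m at 1.1 m has arm 1.4 m; its moment is m·g·1.4 counterclockwise.
For rotational equilibrium, m × 9.8 × 1.4 = 635.1, so m = 635.1 / (9.8 × 1.4) = 46.3 kg.

m ≈ 46.3 kg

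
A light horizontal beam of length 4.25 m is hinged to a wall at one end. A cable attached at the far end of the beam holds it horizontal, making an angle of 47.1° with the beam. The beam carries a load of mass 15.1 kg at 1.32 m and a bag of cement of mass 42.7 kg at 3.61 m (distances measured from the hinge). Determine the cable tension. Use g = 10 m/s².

Sum moments about the hinge (the unknown hinge reaction has zero arm there).
Load: 15.1 × 10 = 151 N down at 1.32 m → arm 1.32 m, τ = 151 × 1.32 = 199.3 N·m clockwise.
Bag of cement: 42.7 × 10 = 427 N down at 3.61 m → arm 3.61 m, τ = 427 × 3.61 = 1541 N·m clockwise.
Total clockwise load moment = 1740 N·m.
The cable tension T acts at 4.25 m; only its component perpendicular to the beam, T sinθ, produces torque. sin 47.1° = 0.7325.
Στ = 0 ⇒ T × 4.25 × 0.7325 = 1740 ⇒ T = 1740 / 3.113 = 559 N.

T ≈ 559 N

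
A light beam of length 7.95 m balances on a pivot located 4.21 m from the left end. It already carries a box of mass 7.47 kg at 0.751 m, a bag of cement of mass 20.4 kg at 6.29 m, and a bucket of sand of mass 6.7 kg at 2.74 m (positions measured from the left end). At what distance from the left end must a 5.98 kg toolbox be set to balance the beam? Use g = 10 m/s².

Take moments about the pivot (at 4.21 m from the left end).
Box: 7.47 × 10 = 74.7 N down at 0.751 m → arm 3.459 m, τ = 74.7 × 3.459 = 258.4 N·m counterclockwise.
Bag of cement: 20.4 × 10 = 204 N down at 6.29 m → arm 2.08 m, τ = 204 × 2.08 = 424.3 N·m clockwise.
Bucket of sand: 6.7 × 10 = 67 N down at 2.74 m → arm 1.47 m, τ = 67 × 1.47 = 98.49 N·m counterclockwise.
Net moment of existing loads = 67.41 N·m clockwise.
The toolbox weighs 5.98 × 10 = 59.8 N and must supply an equal counterclockwise moment, so its lever arm about the pivot is 67.41 / 59.8 = 1.13 m.
That puts it at 4.21 − 1.13 = 3.08 m from the left end.

x ≈ 3.08 m from the left end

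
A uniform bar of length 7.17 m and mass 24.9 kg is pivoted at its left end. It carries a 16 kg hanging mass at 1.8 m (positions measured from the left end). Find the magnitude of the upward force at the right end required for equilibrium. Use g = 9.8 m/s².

Take moments about the left end.
Beam weight: 24.9 × 9.8 = 244 N down at 3.585 m → arm 3.585 m, τ = 244 × 3.585 = 874.7 N·m clockwise.
Hanging mass: 16 × 9.8 = 156.8 N down at 1.8 m → arm 1.8 m, τ = 156.8 × 1.8 = 282.2 N·m clockwise.
Net moment of the loads = 1157 N·m clockwise.
The upward force F acts at the right end, arm 7.17 m, giving F × 7.17 counterclockwise.
Balancing moments: F × 7.17 = 1157, giving F = 1157 / 7.17 = 161 N.

F ≈ 161 N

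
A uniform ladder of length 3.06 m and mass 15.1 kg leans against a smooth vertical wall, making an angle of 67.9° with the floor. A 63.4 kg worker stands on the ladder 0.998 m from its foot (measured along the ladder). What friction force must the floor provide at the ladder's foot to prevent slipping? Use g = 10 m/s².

f ≈ 115 N

About the foot of the ladder:
Ladder weight 15.1×10 = 151 N acts at 1.53 m along the ladder; its horizontal arm is 1.53·cos67.9° = 0.5756 m → τ = 86.92 N·m clockwise.
Worker: 63.4×10 = 634 N at 0.998 m → arm 0.3755 m → τ = 238.1 N·m clockwise.
Wall normal N acts horizontally at the top; its moment arm is the height L sinθ = 3.06·sin67.9° = 2.835 m, counterclockwise.
Setting net torque to zero: N × 2.835 = 325 → N = 115 N.
ΣFx = 0: friction at the foot balances the wall's push, so f = N_wall = 115 N.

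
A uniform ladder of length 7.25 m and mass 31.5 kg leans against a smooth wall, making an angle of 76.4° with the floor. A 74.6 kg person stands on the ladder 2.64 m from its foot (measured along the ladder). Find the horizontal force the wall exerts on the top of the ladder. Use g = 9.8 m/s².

N_wall ≈ 102 N

Take moments about the foot of the ladder.
Ladder weight 31.5×9.8 = 308.7 N acts at 3.625 m along the ladder; its horizontal arm is 3.625·cos76.4° = 0.8524 m → τ = 263.1 N·m clockwise.
Person: 74.6×9.8 = 731.1 N at 2.64 m → arm 0.6208 m → τ = 453.9 N·m clockwise.
Wall normal N acts horizontally at the top; its moment arm is the height L sinθ = 7.25·sin76.4° = 7.047 m, counterclockwise.
For rotational equilibrium, N × 7.047 = 717, so N = 102 N.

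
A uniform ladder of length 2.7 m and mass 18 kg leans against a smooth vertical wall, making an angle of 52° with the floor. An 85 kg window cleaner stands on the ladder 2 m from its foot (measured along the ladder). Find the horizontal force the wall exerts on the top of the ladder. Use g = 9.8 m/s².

Take moments about the foot of the ladder.
Ladder weight 18×9.8 = 176.4 N acts at 1.35 m along the ladder; its horizontal arm is 1.35·cos52° = 0.8311 m → τ = 146.6 N·m clockwise.
Window cleaner: 85×9.8 = 833 N at 2 m → arm 1.231 m → τ = 1025 N·m clockwise.
Wall normal N acts horizontally at the top; its moment arm is the height L sinθ = 2.7·sin52° = 2.128 m, counterclockwise.
Στ = 0 ⇒ N × 2.128 = 1172 ⇒ N = 551 N.

N_wall ≈ 551 N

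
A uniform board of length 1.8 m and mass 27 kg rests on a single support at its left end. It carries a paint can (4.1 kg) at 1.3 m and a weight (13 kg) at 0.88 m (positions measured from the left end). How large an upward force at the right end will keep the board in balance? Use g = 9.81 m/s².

Taking torques about the left end:
Beam weight: 27 × 9.81 = 264.9 N down at 0.9 m → arm 0.9 m, τ = 264.9 × 0.9 = 238.4 N·m clockwise.
Paint can: 4.1 × 9.81 = 40.22 N down at 1.3 m → arm 1.3 m, τ = 40.22 × 1.3 = 52.29 N·m clockwise.
Weight: 13 × 9.81 = 127.5 N down at 0.88 m → arm 0.88 m, τ = 127.5 × 0.88 = 112.2 N·m clockwise.
Net moment of the loads = 402.9 N·m clockwise.
The upward force F acts at the right end, arm 1.8 m, giving F × 1.8 counterclockwise.
For rotational equilibrium, F × 1.8 = 402.9, so F = 402.9 / 1.8 = 224 N.

F ≈ 224 N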